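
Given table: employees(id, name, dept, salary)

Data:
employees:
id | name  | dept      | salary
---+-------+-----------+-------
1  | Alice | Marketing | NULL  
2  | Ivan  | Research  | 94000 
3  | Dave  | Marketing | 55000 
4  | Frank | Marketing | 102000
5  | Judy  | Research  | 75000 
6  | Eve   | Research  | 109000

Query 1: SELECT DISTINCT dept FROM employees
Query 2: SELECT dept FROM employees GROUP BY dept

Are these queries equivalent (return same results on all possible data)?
Yes, equivalent

Both queries return: [('Marketing',), ('Research',)]

Reason: Both get unique depts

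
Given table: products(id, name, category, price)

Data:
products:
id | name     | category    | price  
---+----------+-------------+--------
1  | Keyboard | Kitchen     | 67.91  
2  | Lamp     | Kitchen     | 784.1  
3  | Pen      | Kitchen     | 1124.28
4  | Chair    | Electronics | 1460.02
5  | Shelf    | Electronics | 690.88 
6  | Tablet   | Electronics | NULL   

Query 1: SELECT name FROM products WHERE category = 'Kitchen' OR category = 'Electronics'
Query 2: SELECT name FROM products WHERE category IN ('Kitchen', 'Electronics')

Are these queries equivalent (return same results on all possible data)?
Yes, equivalent

Both queries return: [('Chair',), ('Keyboard',), ('Lamp',), ('Pen',), ('Shelf',), ('Tablet',)]

Reason: OR vs IN are equivalent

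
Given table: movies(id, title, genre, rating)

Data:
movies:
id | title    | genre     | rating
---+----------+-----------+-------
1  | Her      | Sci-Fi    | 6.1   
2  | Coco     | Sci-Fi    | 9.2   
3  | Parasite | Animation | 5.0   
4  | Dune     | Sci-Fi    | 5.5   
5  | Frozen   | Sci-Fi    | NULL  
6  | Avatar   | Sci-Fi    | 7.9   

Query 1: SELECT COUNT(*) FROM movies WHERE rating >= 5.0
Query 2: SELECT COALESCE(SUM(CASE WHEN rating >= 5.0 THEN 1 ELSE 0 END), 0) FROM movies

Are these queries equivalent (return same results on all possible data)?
Yes, equivalent

Both queries return: [(5,)]

Reason: COUNT with WHERE vs conditional SUM (COALESCE handles empty-table NULL)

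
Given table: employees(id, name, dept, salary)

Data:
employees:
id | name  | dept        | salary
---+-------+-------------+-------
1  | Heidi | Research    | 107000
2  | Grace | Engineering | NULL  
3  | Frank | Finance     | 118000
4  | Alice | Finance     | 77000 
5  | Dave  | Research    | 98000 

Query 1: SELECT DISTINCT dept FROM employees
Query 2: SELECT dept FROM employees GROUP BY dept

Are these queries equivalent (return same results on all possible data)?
Yes, equivalent

Both queries return: [('Engineering',), ('Finance',), ('Research',)]

Reason: Both get unique depts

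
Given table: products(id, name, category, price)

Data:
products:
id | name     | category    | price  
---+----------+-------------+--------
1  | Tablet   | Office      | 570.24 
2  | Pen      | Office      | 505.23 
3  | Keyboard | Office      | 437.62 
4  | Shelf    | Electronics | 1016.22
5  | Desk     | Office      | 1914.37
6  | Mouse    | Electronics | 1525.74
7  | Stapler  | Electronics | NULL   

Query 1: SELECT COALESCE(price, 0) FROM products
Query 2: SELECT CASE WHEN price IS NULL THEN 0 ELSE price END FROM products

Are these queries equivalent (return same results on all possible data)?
Yes, equivalent

Both queries return: [(0,), (437.62,), (505.23,), (570.24,), (1016.22,), (1525.74,), (1914.37,)]

Reason: COALESCE vs CASE for NULL handling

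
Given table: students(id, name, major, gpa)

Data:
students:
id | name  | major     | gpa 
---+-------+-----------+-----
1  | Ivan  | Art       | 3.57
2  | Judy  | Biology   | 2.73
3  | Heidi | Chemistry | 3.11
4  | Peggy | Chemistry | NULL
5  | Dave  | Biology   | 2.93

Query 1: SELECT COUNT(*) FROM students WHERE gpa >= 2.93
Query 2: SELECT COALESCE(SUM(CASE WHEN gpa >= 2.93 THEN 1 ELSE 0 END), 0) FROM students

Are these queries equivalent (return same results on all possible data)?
Yes, equivalent

Both queries return: [(3,)]

Reason: COUNT with WHERE vs conditional SUM (COALESCE handles empty-table NULL)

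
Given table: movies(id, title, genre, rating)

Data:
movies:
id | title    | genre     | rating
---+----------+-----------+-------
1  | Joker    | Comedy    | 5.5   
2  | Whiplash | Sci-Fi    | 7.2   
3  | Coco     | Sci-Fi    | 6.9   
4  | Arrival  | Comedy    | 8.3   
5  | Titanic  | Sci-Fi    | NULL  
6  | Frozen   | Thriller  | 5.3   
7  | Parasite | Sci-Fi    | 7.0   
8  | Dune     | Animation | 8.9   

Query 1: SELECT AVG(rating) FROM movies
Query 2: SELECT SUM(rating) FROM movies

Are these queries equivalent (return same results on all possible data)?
No, not equivalent

Query 1 returns: [(7.014285714285714,)]
Query 2 returns: [(49.1,)]

Reason: AVG vs SUM give different aggregate values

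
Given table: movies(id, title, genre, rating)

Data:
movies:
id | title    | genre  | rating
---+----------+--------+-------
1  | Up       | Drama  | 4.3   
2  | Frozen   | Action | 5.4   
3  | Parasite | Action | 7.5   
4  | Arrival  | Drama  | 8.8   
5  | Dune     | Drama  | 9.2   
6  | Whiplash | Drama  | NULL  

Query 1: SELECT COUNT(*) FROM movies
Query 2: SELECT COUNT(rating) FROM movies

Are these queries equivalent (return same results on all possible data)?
No, not equivalent

Query 1 returns: [(6,)]
Query 2 returns: [(5,)]

Reason: COUNT(*) includes NULLs, COUNT(column) excludes them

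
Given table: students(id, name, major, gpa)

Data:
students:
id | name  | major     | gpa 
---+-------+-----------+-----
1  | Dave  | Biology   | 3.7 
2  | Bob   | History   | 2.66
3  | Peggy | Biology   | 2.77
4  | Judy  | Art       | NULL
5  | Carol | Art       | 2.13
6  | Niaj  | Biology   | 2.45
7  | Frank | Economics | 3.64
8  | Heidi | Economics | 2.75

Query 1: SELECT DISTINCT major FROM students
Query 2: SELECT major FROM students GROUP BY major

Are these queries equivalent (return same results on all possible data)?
Yes, equivalent

Both queries return: [('Art',), ('Biology',), ('Economics',), ('History',)]

Reason: Both get unique majors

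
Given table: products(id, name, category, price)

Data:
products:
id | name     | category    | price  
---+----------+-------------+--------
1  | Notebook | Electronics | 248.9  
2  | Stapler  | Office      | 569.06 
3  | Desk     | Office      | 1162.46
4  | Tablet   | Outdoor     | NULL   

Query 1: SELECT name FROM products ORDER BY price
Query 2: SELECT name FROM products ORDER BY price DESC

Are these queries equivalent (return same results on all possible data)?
No, not equivalent

Query 1 returns: [('Tablet',), ('Notebook',), ('Stapler',), ('Desk',)]
Query 2 returns: [('Desk',), ('Stapler',), ('Notebook',), ('Tablet',)]

Reason: ASC vs DESC gives opposite ordering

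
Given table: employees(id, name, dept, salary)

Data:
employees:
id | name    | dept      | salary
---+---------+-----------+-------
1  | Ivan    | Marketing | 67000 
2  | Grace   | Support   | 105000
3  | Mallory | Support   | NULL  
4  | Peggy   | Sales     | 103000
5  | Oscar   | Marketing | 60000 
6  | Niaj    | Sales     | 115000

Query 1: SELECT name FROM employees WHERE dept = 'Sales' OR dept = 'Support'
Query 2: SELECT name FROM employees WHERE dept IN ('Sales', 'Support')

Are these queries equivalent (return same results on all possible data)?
Yes, equivalent

Both queries return: [('Grace',), ('Mallory',), ('Niaj',), ('Peggy',)]

Reason: OR vs IN are equivalent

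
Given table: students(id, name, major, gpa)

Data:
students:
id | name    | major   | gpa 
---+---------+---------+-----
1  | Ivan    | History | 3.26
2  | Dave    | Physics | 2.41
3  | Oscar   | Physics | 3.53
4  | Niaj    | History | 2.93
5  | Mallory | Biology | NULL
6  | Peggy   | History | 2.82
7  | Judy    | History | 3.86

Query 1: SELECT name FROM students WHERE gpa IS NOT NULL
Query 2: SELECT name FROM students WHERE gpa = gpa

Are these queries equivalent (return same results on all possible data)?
Yes, equivalent

Both queries return: [('Dave',), ('Ivan',), ('Judy',), ('Niaj',), ('Oscar',), ('Peggy',)]

Reason: IS NOT NULL vs self-equality (both exclude NULLs)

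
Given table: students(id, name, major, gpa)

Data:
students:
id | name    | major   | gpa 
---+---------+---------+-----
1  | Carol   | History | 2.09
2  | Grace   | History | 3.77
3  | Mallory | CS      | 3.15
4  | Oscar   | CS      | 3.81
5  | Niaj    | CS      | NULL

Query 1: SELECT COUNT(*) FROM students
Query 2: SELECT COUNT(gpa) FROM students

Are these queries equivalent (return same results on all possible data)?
No, not equivalent

Query 1 returns: [(5,)]
Query 2 returns: [(4,)]

Reason: COUNT(*) includes NULLs, COUNT(column) excludes them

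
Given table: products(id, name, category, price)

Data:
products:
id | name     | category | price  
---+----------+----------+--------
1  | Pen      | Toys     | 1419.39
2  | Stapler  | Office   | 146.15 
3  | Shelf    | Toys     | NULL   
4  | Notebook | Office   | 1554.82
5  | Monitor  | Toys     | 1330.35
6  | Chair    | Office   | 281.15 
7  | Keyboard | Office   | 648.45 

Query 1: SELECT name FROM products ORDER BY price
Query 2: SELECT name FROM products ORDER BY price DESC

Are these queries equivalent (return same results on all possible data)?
No, not equivalent

Query 1 returns: [('Shelf',), ('Stapler',), ('Chair',), ('Keyboard',), ('Monitor',), ('Pen',), ('Notebook',)]
Query 2 returns: [('Notebook',), ('Pen',), ('Monitor',), ('Keyboard',), ('Chair',), ('Stapler',), ('Shelf',)]

Reason: ASC vs DESC gives opposite ordering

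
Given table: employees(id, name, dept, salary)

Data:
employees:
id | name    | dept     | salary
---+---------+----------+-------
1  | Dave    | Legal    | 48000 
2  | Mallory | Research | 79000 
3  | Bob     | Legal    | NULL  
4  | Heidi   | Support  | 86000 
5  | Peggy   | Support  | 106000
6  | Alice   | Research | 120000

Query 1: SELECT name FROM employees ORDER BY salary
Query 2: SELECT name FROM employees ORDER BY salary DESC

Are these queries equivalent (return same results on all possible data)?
No, not equivalent

Query 1 returns: [('Bob',), ('Dave',), ('Mallory',), ('Heidi',), ('Peggy',), ('Alice',)]
Query 2 returns: [('Alice',), ('Peggy',), ('Heidi',), ('Mallory',), ('Dave',), ('Bob',)]

Reason: ASC vs DESC gives opposite ordering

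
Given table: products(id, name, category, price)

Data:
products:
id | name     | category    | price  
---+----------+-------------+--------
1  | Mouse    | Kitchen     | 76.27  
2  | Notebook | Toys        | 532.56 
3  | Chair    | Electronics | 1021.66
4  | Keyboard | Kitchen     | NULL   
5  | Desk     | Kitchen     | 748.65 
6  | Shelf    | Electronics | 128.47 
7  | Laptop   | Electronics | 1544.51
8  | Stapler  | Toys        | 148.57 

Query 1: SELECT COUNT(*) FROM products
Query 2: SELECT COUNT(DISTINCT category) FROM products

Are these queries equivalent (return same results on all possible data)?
No, not equivalent

Query 1 returns: [(8,)]
Query 2 returns: [(3,)]

Reason: COUNT(*) counts rows, COUNT(DISTINCT category) counts unique categorys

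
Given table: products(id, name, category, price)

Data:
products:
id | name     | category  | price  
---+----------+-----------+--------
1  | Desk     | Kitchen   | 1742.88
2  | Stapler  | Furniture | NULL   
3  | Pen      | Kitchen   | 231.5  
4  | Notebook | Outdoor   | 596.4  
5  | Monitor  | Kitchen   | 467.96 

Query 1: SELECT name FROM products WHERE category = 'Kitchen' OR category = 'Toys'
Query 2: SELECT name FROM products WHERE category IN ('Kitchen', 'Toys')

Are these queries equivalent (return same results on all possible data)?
Yes, equivalent

Both queries return: [('Desk',), ('Monitor',), ('Pen',)]

Reason: OR vs IN are equivalent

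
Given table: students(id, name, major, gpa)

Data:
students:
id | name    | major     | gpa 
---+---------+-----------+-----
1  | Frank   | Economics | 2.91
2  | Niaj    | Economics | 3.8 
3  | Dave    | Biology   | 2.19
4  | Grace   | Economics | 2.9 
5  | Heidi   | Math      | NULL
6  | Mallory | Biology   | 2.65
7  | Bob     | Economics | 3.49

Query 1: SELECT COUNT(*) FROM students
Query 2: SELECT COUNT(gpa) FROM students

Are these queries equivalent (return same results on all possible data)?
No, not equivalent

Query 1 returns: [(7,)]
Query 2 returns: [(6,)]

Reason: COUNT(*) includes NULLs, COUNT(column) excludes them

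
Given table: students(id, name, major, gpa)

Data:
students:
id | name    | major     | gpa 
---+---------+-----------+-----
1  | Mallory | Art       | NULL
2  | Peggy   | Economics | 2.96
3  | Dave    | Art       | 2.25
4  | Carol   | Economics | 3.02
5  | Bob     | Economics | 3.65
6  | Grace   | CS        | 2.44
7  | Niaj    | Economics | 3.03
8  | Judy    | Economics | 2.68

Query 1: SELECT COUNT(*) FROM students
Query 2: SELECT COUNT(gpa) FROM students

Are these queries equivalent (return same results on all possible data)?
No, not equivalent

Query 1 returns: [(8,)]
Query 2 returns: [(7,)]

Reason: COUNT(*) includes NULLs, COUNT(column) excludes them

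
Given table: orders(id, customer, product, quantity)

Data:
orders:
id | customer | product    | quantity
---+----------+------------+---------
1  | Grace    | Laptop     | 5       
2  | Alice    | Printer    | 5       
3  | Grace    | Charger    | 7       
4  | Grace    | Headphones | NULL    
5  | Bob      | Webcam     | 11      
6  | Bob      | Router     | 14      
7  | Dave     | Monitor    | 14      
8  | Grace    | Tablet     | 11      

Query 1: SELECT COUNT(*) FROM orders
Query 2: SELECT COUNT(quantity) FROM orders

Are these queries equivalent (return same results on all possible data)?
No, not equivalent

Query 1 returns: [(8,)]
Query 2 returns: [(7,)]

Reason: COUNT(*) includes NULLs, COUNT(column) excludes them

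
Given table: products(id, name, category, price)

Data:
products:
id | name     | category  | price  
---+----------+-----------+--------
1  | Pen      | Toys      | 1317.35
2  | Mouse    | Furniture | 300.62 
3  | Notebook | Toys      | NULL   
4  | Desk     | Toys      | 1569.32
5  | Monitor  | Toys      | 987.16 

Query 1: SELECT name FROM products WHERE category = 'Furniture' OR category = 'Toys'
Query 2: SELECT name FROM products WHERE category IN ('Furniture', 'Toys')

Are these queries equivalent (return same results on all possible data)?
Yes, equivalent

Both queries return: [('Desk',), ('Monitor',), ('Mouse',), ('Notebook',), ('Pen',)]

Reason: OR vs IN are equivalent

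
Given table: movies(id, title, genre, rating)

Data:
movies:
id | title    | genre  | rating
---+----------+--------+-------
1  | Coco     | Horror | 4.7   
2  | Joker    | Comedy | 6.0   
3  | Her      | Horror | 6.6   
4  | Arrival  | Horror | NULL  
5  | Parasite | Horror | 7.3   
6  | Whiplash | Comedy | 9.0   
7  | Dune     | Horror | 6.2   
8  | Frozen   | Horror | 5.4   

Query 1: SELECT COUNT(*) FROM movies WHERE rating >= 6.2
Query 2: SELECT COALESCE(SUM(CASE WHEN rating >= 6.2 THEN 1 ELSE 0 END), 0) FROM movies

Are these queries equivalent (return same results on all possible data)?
Yes, equivalent

Both queries return: [(4,)]

Reason: COUNT with WHERE vs conditional SUM (COALESCE handles empty-table NULL)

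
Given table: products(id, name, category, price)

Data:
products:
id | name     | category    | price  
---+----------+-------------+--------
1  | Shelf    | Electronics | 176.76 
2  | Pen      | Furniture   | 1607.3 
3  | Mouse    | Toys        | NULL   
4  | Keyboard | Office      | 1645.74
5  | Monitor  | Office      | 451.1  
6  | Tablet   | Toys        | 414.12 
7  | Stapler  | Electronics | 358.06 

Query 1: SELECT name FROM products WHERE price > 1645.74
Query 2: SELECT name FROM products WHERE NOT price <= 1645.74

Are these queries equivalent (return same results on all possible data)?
Yes, equivalent

Both queries return: []

Reason: Both filter price > 1645.74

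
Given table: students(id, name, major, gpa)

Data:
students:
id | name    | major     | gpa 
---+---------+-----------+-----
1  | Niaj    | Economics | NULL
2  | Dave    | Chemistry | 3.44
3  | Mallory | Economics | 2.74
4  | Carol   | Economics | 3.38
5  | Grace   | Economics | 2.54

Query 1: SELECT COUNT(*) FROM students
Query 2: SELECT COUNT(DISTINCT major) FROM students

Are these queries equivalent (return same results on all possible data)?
No, not equivalent

Query 1 returns: [(5,)]
Query 2 returns: [(2,)]

Reason: COUNT(*) counts rows, COUNT(DISTINCT major) counts unique majors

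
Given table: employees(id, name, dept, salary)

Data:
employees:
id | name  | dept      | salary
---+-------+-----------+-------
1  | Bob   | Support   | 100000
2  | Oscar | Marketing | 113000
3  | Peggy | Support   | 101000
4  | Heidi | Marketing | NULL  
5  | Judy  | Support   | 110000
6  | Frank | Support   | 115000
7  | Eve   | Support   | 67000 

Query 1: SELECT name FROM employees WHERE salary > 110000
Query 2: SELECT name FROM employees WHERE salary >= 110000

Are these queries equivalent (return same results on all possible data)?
No, not equivalent

Query 1 returns: [('Oscar',), ('Frank',)]
Query 2 returns: [('Oscar',), ('Judy',), ('Frank',)]

Reason: > vs >= gives different results when salary = 110000 exists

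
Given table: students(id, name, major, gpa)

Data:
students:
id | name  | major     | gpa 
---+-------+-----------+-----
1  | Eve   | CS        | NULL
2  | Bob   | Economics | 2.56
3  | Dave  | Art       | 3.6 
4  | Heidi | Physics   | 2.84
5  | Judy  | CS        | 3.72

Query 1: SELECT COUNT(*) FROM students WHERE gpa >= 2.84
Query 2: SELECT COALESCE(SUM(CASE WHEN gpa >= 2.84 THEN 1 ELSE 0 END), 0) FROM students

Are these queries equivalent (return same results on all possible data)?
Yes, equivalent

Both queries return: [(3,)]

Reason: COUNT with WHERE vs conditional SUM (COALESCE handles empty-table NULL)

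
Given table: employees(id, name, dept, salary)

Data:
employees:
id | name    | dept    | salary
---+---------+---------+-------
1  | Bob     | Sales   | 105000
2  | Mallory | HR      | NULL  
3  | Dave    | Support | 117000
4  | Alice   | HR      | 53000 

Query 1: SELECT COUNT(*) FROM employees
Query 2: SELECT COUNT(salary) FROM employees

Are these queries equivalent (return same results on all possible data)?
No, not equivalent

Query 1 returns: [(4,)]
Query 2 returns: [(3,)]

Reason: COUNT(*) includes NULLs, COUNT(column) excludes them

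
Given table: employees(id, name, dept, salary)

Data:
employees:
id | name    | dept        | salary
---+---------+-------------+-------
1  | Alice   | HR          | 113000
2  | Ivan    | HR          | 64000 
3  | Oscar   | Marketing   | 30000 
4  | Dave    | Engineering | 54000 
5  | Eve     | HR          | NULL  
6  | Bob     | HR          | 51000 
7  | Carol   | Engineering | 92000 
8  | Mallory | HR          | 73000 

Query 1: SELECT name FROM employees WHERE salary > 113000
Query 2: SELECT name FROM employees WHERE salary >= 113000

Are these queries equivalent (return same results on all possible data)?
No, not equivalent

Query 1 returns: []
Query 2 returns: [('Alice',)]

Reason: > vs >= gives different results when salary = 113000 exists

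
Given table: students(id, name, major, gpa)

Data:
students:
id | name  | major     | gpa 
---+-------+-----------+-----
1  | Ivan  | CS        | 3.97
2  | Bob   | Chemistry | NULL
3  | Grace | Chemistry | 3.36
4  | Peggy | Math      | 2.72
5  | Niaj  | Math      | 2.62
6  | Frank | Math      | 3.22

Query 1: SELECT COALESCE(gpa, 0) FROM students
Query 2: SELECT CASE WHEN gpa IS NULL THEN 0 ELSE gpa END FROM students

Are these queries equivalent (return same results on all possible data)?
Yes, equivalent

Both queries return: [(0,), (2.62,), (2.72,), (3.22,), (3.36,), (3.97,)]

Reason: COALESCE vs CASE for NULL handling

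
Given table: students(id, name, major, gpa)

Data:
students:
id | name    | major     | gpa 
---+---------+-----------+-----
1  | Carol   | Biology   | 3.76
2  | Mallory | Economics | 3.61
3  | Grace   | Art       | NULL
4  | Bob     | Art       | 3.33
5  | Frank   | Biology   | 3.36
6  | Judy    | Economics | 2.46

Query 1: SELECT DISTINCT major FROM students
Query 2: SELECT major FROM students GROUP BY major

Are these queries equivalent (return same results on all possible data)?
Yes, equivalent

Both queries return: [('Art',), ('Biology',), ('Economics',)]

Reason: Both get unique majors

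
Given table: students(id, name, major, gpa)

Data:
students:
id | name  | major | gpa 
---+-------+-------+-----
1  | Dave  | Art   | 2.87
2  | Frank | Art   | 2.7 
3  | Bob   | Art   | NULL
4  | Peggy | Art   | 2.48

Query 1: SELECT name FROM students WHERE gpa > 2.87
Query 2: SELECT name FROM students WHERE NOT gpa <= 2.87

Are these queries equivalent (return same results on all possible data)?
Yes, equivalent

Both queries return: []

Reason: Both filter gpa > 2.87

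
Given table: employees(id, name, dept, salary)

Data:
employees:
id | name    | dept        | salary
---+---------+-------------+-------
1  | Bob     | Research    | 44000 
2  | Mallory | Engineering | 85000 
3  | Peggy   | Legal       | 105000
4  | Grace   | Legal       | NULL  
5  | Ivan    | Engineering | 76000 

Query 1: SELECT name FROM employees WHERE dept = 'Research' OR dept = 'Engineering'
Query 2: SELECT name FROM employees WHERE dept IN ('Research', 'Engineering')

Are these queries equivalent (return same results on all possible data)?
Yes, equivalent

Both queries return: [('Bob',), ('Ivan',), ('Mallory',)]

Reason: OR vs IN are equivalent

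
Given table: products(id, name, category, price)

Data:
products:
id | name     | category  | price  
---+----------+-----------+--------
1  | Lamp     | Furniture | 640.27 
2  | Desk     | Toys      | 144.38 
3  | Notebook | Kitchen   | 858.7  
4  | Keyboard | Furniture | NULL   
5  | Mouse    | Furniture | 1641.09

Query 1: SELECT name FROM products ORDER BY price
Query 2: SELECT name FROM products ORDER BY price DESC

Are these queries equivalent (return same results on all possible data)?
No, not equivalent

Query 1 returns: [('Keyboard',), ('Desk',), ('Lamp',), ('Notebook',), ('Mouse',)]
Query 2 returns: [('Mouse',), ('Notebook',), ('Lamp',), ('Desk',), ('Keyboard',)]

Reason: ASC vs DESC gives opposite ordering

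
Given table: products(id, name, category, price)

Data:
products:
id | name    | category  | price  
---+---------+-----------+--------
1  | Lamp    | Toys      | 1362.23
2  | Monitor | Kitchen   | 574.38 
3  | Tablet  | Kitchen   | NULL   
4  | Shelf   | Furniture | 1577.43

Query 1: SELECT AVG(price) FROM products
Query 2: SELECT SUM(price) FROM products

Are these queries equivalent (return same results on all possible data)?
No, not equivalent

Query 1 returns: [(1171.3466666666666,)]
Query 2 returns: [(3514.04,)]

Reason: AVG vs SUM give different aggregate values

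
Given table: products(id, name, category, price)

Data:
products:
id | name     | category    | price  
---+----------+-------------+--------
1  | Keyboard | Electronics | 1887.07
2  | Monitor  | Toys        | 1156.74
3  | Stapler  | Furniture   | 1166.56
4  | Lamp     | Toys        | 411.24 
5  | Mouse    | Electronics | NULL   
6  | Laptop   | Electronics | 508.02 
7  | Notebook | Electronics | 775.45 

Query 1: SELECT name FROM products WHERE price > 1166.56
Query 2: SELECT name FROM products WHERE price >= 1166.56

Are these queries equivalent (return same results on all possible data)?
No, not equivalent

Query 1 returns: [('Keyboard',)]
Query 2 returns: [('Keyboard',), ('Stapler',)]

Reason: > vs >= gives different results when price = 1166.56 exists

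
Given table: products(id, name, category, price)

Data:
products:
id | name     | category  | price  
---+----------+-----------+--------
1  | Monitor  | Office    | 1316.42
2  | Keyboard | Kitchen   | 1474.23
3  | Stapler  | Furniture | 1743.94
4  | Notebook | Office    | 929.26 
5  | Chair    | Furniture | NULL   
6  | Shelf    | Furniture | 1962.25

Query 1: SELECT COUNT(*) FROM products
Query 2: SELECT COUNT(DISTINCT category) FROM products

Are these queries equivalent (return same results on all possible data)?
No, not equivalent

Query 1 returns: [(6,)]
Query 2 returns: [(3,)]

Reason: COUNT(*) counts rows, COUNT(DISTINCT category) counts unique categorys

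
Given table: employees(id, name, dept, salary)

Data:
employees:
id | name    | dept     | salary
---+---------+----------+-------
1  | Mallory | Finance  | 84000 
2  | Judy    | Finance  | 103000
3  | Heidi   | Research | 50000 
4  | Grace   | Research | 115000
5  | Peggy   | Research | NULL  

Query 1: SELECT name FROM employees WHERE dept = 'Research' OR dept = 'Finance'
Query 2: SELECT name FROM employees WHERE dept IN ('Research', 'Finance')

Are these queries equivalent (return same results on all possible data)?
Yes, equivalent

Both queries return: [('Grace',), ('Heidi',), ('Judy',), ('Mallory',), ('Peggy',)]

Reason: OR vs IN are equivalent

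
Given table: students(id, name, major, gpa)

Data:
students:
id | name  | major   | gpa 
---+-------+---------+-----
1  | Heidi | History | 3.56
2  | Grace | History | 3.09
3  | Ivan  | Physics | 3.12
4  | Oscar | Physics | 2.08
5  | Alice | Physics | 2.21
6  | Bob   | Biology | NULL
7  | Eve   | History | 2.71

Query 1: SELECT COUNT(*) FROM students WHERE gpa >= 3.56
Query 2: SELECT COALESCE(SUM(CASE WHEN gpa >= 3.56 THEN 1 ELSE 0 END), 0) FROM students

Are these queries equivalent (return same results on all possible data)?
Yes, equivalent

Both queries return: [(1,)]

Reason: COUNT with WHERE vs conditional SUM (COALESCE handles empty-table NULL)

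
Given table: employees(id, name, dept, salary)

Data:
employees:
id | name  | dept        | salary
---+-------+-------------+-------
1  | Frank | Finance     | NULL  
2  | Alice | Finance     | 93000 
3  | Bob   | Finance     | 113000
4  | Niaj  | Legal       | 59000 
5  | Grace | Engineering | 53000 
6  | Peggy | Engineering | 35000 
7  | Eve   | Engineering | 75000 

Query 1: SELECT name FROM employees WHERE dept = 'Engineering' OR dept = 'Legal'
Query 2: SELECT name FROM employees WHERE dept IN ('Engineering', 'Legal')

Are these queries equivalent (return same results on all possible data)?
Yes, equivalent

Both queries return: [('Eve',), ('Grace',), ('Niaj',), ('Peggy',)]

Reason: OR vs IN are equivalent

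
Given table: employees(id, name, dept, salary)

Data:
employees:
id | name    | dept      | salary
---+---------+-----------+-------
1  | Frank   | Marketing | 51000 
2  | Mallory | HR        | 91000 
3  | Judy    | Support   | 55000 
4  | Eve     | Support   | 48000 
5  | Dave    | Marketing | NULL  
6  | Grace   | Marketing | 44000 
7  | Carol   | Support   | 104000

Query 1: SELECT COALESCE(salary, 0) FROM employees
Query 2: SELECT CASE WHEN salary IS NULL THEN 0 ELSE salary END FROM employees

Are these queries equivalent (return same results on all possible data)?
Yes, equivalent

Both queries return: [(0,), (44000,), (48000,), (51000,), (55000,), (91000,), (104000,)]

Reason: COALESCE vs CASE for NULL handling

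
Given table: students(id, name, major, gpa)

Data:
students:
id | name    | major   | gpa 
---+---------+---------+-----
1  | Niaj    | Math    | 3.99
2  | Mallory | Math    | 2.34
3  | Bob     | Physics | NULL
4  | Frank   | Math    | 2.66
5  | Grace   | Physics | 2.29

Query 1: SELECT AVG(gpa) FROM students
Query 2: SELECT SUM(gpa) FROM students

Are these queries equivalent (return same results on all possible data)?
No, not equivalent

Query 1 returns: [(2.8200000000000003,)]
Query 2 returns: [(11.280000000000001,)]

Reason: AVG vs SUM give different aggregate values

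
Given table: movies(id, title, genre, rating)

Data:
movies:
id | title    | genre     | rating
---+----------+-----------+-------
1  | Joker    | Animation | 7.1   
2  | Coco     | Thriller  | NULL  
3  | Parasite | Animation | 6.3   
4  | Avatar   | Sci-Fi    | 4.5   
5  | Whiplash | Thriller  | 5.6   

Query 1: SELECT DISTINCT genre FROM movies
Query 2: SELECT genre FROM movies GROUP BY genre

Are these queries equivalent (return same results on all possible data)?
Yes, equivalent

Both queries return: [('Animation',), ('Sci-Fi',), ('Thriller',)]

Reason: Both get unique genres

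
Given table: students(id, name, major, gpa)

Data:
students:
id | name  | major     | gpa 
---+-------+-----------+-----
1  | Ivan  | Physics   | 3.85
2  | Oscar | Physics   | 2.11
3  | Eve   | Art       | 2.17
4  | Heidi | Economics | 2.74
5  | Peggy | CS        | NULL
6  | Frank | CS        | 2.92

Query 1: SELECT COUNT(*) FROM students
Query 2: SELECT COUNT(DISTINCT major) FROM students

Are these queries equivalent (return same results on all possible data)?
No, not equivalent

Query 1 returns: [(6,)]
Query 2 returns: [(4,)]

Reason: COUNT(*) counts rows, COUNT(DISTINCT major) counts unique majors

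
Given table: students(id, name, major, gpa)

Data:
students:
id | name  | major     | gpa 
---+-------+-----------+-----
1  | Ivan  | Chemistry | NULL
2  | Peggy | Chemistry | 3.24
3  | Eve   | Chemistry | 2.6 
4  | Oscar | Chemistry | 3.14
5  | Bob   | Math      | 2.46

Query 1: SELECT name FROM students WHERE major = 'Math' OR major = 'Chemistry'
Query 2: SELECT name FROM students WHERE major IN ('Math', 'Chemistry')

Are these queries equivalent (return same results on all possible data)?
Yes, equivalent

Both queries return: [('Bob',), ('Eve',), ('Ivan',), ('Oscar',), ('Peggy',)]

Reason: OR vs IN are equivalent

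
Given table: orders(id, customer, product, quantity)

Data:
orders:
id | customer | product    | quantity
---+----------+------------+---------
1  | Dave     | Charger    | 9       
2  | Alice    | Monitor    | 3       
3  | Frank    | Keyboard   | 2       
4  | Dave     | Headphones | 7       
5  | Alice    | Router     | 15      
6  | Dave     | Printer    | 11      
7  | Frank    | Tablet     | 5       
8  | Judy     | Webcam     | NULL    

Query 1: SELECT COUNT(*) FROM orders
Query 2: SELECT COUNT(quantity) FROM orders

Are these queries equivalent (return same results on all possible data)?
No, not equivalent

Query 1 returns: [(8,)]
Query 2 returns: [(7,)]

Reason: COUNT(*) includes NULLs, COUNT(column) excludes them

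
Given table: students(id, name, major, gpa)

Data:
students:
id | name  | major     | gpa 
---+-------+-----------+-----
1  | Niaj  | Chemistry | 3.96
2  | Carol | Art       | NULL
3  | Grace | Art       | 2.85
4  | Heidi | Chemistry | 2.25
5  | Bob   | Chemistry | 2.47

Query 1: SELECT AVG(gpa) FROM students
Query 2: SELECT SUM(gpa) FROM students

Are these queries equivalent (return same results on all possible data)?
No, not equivalent

Query 1 returns: [(2.8825000000000003,)]
Query 2 returns: [(11.530000000000001,)]

Reason: AVG vs SUM give different aggregate values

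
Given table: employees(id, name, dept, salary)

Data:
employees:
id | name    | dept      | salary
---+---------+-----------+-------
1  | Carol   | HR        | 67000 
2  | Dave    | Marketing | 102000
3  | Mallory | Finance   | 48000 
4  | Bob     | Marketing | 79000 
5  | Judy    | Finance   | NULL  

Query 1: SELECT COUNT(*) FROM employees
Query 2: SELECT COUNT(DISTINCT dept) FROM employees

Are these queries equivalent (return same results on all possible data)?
No, not equivalent

Query 1 returns: [(5,)]
Query 2 returns: [(3,)]

Reason: COUNT(*) counts rows, COUNT(DISTINCT dept) counts unique depts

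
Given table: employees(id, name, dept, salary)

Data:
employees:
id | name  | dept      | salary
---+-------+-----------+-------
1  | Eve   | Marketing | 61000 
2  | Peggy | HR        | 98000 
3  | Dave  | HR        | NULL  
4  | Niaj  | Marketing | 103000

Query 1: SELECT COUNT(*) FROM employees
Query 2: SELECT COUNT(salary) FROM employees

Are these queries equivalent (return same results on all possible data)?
No, not equivalent

Query 1 returns: [(4,)]
Query 2 returns: [(3,)]

Reason: COUNT(*) includes NULLs, COUNT(column) excludes them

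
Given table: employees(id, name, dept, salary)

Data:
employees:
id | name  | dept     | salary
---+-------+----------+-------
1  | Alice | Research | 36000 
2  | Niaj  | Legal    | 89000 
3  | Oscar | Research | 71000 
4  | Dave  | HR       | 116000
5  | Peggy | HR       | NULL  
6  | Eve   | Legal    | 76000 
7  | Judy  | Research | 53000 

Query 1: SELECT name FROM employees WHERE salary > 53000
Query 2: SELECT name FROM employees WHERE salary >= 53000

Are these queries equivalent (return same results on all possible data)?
No, not equivalent

Query 1 returns: [('Niaj',), ('Oscar',), ('Dave',), ('Eve',)]
Query 2 returns: [('Niaj',), ('Oscar',), ('Dave',), ('Eve',), ('Judy',)]

Reason: > vs >= gives different results when salary = 53000 exists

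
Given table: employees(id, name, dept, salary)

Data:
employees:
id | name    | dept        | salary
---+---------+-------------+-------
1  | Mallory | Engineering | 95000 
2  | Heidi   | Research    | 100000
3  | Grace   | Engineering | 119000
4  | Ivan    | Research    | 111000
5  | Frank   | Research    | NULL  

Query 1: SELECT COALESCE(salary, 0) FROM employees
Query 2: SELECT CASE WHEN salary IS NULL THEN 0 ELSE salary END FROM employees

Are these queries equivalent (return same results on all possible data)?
Yes, equivalent

Both queries return: [(0,), (95000,), (100000,), (111000,), (119000,)]

Reason: COALESCE vs CASE for NULL handling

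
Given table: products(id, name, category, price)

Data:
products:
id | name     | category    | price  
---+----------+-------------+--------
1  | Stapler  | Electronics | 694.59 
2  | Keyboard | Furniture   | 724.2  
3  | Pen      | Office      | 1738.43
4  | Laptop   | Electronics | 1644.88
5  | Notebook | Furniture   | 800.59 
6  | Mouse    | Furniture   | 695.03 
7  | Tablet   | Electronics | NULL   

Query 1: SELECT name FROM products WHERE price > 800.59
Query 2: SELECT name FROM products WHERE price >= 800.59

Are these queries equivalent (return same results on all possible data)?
No, not equivalent

Query 1 returns: [('Pen',), ('Laptop',)]
Query 2 returns: [('Pen',), ('Laptop',), ('Notebook',)]

Reason: > vs >= gives different results when price = 800.59 exists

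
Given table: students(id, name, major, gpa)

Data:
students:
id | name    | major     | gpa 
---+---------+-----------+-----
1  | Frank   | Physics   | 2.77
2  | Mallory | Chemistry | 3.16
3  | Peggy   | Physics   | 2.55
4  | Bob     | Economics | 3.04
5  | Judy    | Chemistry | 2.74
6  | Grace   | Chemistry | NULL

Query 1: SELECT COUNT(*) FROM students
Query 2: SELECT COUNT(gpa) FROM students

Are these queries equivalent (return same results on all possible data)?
No, not equivalent

Query 1 returns: [(6,)]
Query 2 returns: [(5,)]

Reason: COUNT(*) includes NULLs, COUNT(column) excludes them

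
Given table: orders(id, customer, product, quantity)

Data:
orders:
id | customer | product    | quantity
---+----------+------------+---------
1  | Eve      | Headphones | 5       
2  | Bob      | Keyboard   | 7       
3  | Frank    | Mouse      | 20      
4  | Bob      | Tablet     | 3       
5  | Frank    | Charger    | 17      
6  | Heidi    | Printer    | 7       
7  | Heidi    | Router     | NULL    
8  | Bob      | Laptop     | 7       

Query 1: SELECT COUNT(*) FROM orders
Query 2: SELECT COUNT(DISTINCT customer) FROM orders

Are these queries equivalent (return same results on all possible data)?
No, not equivalent

Query 1 returns: [(8,)]
Query 2 returns: [(4,)]

Reason: COUNT(*) counts rows, COUNT(DISTINCT customer) counts unique customers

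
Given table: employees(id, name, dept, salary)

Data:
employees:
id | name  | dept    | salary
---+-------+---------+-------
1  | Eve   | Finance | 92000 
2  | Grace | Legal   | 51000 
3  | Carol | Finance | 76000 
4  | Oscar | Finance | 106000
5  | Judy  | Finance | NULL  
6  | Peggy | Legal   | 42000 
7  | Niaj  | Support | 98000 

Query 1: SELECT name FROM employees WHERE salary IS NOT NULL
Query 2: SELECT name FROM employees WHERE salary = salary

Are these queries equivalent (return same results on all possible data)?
Yes, equivalent

Both queries return: [('Carol',), ('Eve',), ('Grace',), ('Niaj',), ('Oscar',), ('Peggy',)]

Reason: IS NOT NULL vs self-equality (both exclude NULLs)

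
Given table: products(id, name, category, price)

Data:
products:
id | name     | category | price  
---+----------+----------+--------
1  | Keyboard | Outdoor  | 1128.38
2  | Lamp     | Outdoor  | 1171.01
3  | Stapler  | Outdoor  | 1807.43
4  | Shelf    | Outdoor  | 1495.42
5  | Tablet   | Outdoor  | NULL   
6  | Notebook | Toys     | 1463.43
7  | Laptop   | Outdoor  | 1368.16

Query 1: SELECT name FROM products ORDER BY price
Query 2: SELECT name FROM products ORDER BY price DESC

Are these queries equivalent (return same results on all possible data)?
No, not equivalent

Query 1 returns: [('Tablet',), ('Keyboard',), ('Lamp',), ('Laptop',), ('Notebook',), ('Shelf',), ('Stapler',)]
Query 2 returns: [('Stapler',), ('Shelf',), ('Notebook',), ('Laptop',), ('Lamp',), ('Keyboard',), ('Tablet',)]

Reason: ASC vs DESC gives opposite ordering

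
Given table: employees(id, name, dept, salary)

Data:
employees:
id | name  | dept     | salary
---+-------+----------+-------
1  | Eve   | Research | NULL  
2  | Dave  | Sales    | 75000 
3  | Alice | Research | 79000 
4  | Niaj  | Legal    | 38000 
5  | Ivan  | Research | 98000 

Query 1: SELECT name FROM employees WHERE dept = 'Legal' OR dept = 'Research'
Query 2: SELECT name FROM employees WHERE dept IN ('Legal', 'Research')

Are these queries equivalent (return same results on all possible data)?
Yes, equivalent

Both queries return: [('Alice',), ('Eve',), ('Ivan',), ('Niaj',)]

Reason: OR vs IN are equivalent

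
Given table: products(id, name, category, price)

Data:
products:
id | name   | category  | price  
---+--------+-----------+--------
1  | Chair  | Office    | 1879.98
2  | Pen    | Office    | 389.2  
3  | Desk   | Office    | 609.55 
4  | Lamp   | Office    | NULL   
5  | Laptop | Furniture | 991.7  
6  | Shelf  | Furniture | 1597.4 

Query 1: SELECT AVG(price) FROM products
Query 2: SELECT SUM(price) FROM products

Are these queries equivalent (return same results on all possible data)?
No, not equivalent

Query 1 returns: [(1093.566,)]
Query 2 returns: [(5467.83,)]

Reason: AVG vs SUM give different aggregate values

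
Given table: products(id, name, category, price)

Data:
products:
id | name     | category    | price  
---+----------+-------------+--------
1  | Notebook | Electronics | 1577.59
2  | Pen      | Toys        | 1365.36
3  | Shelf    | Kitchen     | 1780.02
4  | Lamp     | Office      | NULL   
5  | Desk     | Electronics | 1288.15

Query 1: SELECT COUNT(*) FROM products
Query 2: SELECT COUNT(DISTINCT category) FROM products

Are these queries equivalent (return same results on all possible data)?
No, not equivalent

Query 1 returns: [(5,)]
Query 2 returns: [(4,)]

Reason: COUNT(*) counts rows, COUNT(DISTINCT category) counts unique categorys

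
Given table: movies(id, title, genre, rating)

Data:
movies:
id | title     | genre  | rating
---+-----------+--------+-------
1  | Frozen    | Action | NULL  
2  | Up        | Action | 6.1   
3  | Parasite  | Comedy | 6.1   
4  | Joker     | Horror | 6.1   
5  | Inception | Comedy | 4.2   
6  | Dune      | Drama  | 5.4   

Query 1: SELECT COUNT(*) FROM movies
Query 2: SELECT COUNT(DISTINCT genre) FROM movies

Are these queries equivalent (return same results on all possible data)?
No, not equivalent

Query 1 returns: [(6,)]
Query 2 returns: [(4,)]

Reason: COUNT(*) counts rows, COUNT(DISTINCT genre) counts unique genres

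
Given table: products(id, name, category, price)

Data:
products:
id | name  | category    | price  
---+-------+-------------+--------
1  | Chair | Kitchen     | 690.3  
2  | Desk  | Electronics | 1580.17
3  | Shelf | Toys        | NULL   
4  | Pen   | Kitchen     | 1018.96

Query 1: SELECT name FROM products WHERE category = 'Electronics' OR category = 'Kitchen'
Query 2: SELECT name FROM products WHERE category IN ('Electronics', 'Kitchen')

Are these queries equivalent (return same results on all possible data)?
Yes, equivalent

Both queries return: [('Chair',), ('Desk',), ('Pen',)]

Reason: OR vs IN are equivalent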